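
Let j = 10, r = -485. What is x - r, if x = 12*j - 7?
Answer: 598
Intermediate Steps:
x = 113 (x = 12*10 - 7 = 120 - 7 = 113)
x - r = 113 - 1*(-485) = 113 + 485 = 598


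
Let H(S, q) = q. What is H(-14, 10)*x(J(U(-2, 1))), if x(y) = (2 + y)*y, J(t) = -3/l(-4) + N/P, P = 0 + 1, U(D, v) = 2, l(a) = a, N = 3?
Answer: 1725/8 ≈ 215.63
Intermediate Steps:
P = 1
J(t) = 15/4 (J(t) = -3/(-4) + 3/1 = -3*(-¼) + 3*1 = ¾ + 3 = 15/4)
x(y) = y*(2 + y)
H(-14, 10)*x(J(U(-2, 1))) = 10*(15*(2 + 15/4)/4) = 10*((15/4)*(23/4)) = 10*(345/16) = 1725/8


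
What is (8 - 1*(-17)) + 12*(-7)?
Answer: -59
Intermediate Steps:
(8 - 1*(-17)) + 12*(-7) = (8 + 17) - 84 = 25 - 84 = -59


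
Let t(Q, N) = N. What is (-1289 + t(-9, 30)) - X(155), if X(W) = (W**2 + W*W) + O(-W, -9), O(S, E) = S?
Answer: -49154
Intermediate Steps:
X(W) = -W + 2*W**2 (X(W) = (W**2 + W*W) - W = (W**2 + W**2) - W = 2*W**2 - W = -W + 2*W**2)
(-1289 + t(-9, 30)) - X(155) = (-1289 + 30) - 155*(-1 + 2*155) = -1259 - 155*(-1 + 310) = -1259 - 155*309 = -1259 - 1*47895 = -1259 - 47895 = -49154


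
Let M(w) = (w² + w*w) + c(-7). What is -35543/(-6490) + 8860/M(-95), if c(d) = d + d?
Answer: 174638737/29263410 ≈ 5.9678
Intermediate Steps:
c(d) = 2*d
M(w) = -14 + 2*w² (M(w) = (w² + w*w) + 2*(-7) = (w² + w²) - 14 = 2*w² - 14 = -14 + 2*w²)
-35543/(-6490) + 8860/M(-95) = -35543/(-6490) + 8860/(-14 + 2*(-95)²) = -35543*(-1/6490) + 8860/(-14 + 2*9025) = 35543/6490 + 8860/(-14 + 18050) = 35543/6490 + 8860/18036 = 35543/6490 + 8860*(1/18036) = 35543/6490 + 2215/4509 = 174638737/29263410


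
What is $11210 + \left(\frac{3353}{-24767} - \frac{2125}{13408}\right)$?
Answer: $\frac{3722473655661}{332075936} \approx 11210.0$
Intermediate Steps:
$11210 + \left(\frac{3353}{-24767} - \frac{2125}{13408}\right) = 11210 + \left(3353 \left(- \frac{1}{24767}\right) - \frac{2125}{13408}\right) = 11210 - \frac{97586899}{332075936} = \frac{3722473655661}{332075936}$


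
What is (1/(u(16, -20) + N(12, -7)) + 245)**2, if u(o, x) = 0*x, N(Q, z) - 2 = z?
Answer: 1498176/25 ≈ 59927.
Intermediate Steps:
N(Q, z) = 2 + z
u(o, x) = 0
(1/(u(16, -20) + N(12, -7)) + 245)**2 = (1/(0 + (2 - 7)) + 245)**2 = (1/(0 - 5) + 245)**2 = (1/(-5) + 245)**2 = (-1/5 + 245)**2 = (1224/5)**2 = 1498176/25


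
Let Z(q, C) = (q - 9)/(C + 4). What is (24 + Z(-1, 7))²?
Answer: 64516/121 ≈ 533.19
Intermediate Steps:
Z(q, C) = (-9 + q)/(4 + C)
(24 + Z(-1, 7))² = (24 + (-9 - 1)/(4 + 7))² = (24 - 10/11)² = (254/11)² = 64516/121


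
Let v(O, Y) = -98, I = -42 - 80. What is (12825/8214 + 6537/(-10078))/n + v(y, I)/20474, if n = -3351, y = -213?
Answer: -399054661197/78881231621039 ≈ -0.0050589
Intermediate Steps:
I = -122
(12825/8214 + 6537/(-10078))/n + v(y, I)/20474 = (12825/8214 + 6537/(-10078))/(-3351) - 98/20474 = (12825*(1/8214) + 6537*(-1/10078))*(-1/3351) - 98*1/20474 = (4275/2738 - 6537/10078)*(-1/3351) - 49/10237 = (6296286/6898391)*(-1/3351) - 49/10237 = -2098762/7705502747 - 49/10237 = -399054661197/78881231621039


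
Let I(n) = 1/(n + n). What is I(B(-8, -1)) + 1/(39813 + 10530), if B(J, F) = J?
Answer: -50327/805488 ≈ -0.062480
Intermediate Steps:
I(n) = 1/(2*n)
I(B(-8, -1)) + 1/(39813 + 10530) = (½)/(-8) + 1/(39813 + 10530) = (½)*(-⅛) + 1/50343 = -1/16 + 1/50343 = -50327/805488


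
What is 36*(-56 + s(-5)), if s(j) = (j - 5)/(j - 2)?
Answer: -13752/7 ≈ -1964.6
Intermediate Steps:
s(j) = (-5 + j)/(-2 + j)
36*(-56 + s(-5)) = 36*(-56 + (-5 - 5)/(-2 - 5)) = 36*(-56 - 10/(-7)) = 36*(-56 - 1/7*(-10)) = 36*(-56 + 10/7) = 36*(-382/7) = -13752/7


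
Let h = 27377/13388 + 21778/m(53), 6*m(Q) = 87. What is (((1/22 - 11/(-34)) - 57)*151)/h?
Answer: -620849890680/109193350607 ≈ -5.6858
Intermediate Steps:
m(Q) = 29/2 (m(Q) = (⅙)*87 = 29/2)
h = 583921661/388252 (h = 27377/13388 + 21778/(29/2) = 27377*(1/13388) + 21778*(2/29) = 27377/13388 + 43556/29 = 583921661/388252 ≈ 1504.0)
(((1/22 - 11/(-34)) - 57)*151)/h = (((1/22 - 11/(-34)) - 57)*151)/(583921661/388252) = (((1*(1/22) - 11*(-1/34)) - 57)*151)*(388252/583921661) = (((1/22 + 11/34) - 57)*151)*(388252/583921661) = ((69/187 - 57)*151)*(388252/583921661) = -10590/187*151*(388252/583921661) = -1599090/187*388252/583921661 = -620849890680/109193350607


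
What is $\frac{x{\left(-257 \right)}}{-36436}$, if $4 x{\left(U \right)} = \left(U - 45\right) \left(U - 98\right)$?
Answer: $- \frac{53605}{72872} \approx -0.73561$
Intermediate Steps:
$x{\left(U \right)} = \frac{\left(-98 + U\right) \left(-45 + U\right)}{4}$ ($x{\left(U \right)} = \frac{\left(U - 45\right) \left(U - 98\right)}{4} = \frac{\left(-45 + U\right) \left(-98 + U\right)}{4} = \frac{\left(-98 + U\right) \left(-45 + U\right)}{4}$)
$\frac{x{\left(-257 \right)}}{-36436} = \frac{\frac{2205}{2} - - \frac{36751}{4} + \frac{\left(-257\right)^{2}}{4}}{-36436} = \left(\frac{2205}{2} + \frac{36751}{4} + \frac{1}{4} \cdot 66049\right) \left(- \frac{1}{36436}\right) = \left(\frac{2205}{2} + \frac{36751}{4} + \frac{66049}{4}\right) \left(- \frac{1}{36436}\right) = \frac{53605}{2} \left(- \frac{1}{36436}\right) = - \frac{53605}{72872}$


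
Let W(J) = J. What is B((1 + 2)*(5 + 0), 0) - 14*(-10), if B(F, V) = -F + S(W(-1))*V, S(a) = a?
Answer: 125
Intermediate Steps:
B(F, V) = -F - V
B((1 + 2)*(5 + 0), 0) - 14*(-10) = (-(1 + 2)*(5 + 0) - 1*0) - 14*(-10) = (-3*5 + 0) + 140 = (-1*15 + 0) + 140 = (-15 + 0) + 140 = -15 + 140 = 125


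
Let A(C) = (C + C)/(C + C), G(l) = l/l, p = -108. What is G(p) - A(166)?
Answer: 0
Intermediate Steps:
G(l) = 1
A(C) = 1 (A(C) = (2*C)/((2*C)) = (2*C)*(1/(2*C)) = 1)
G(p) - A(166) = 1 - 1*1 = 1 - 1 = 0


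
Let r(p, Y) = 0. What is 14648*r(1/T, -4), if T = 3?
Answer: 0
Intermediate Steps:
14648*r(1/T, -4) = 14648*0 = 0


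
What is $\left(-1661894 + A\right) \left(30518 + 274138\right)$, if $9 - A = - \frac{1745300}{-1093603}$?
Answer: $- \frac{553695270127842480}{1093603} \approx -5.063 \cdot 10^{11}$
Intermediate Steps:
$A = \frac{8097127}{1093603}$ ($A = 9 - - \frac{1745300}{-1093603} = 9 - \left(-1745300\right) \left(- \frac{1}{1093603}\right) = 9 - \frac{1745300}{1093603} = \frac{8097127}{1093603} \approx 7.4041$)
$\left(-1661894 + A\right) \left(30518 + 274138\right) = \left(-1661894 + \frac{8097127}{1093603}\right) \left(30518 + 274138\right) = \left(- \frac{1817444166955}{1093603}\right) 304656 = - \frac{553695270127842480}{1093603}$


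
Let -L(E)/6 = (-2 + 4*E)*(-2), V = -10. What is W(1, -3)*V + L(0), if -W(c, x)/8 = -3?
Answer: -264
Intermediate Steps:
W(c, x) = 24 (W(c, x) = -8*(-3) = 24)
L(E) = -24 + 48*E (L(E) = -6*(-2 + 4*E)*(-2) = -6*(4 - 8*E) = -24 + 48*E)
W(1, -3)*V + L(0) = 24*(-10) + (-24 + 48*0) = -240 + (-24 + 0) = -240 - 24 = -264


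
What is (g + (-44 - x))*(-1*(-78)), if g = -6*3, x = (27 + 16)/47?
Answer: -230646/47 ≈ -4907.4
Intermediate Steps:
x = 43/47 (x = 43*(1/47) = 43/47 ≈ 0.91489)
g = -18
(g + (-44 - x))*(-1*(-78)) = (-18 + (-44 - 1*43/47))*(-1*(-78)) = (-18 + (-44 - 43/47))*78 = (-18 - 2111/47)*78 = -2957/47*78 = -230646/47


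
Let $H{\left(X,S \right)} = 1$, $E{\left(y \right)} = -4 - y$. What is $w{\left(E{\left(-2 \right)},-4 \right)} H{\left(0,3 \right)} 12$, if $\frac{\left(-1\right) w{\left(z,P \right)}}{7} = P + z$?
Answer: $504$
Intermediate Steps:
$w{\left(z,P \right)} = - 7 P - 7 z$ ($w{\left(z,P \right)} = - 7 \left(P + z\right) = - 7 P - 7 z$)
$w{\left(E{\left(-2 \right)},-4 \right)} H{\left(0,3 \right)} 12 = \left(\left(-7\right) \left(-4\right) - 7 \left(-4 - -2\right)\right) 1 \cdot 12 = \left(28 - 7 \left(-4 + 2\right)\right) 1 \cdot 12 = \left(28 - -14\right) 1 \cdot 12 = \left(28 + 14\right) 1 \cdot 12 = 42 \cdot 1 \cdot 12 = 42 \cdot 12 = 504$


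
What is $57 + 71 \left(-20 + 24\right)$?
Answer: $341$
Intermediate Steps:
$57 + 71 \left(-20 + 24\right) = 57 + 71 \cdot 4 = 57 + 284 = 341$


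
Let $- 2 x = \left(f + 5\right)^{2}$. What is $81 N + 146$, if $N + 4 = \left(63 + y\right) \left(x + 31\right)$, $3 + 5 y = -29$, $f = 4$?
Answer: $- \frac{437317}{10} \approx -43732.0$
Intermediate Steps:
$y = - \frac{32}{5}$ ($y = - \frac{3}{5} + \frac{1}{5} \left(-29\right) = - \frac{3}{5} - \frac{29}{5} = - \frac{32}{5} \approx -6.4$)
$x = - \frac{81}{2}$ ($x = - \frac{\left(4 + 5\right)^{2}}{2} = - \frac{9^{2}}{2} = \left(- \frac{1}{2}\right) 81 = - \frac{81}{2} \approx -40.5$)
$N = - \frac{5417}{10}$ ($N = -4 + \left(63 - \frac{32}{5}\right) \left(- \frac{81}{2} + 31\right) = -4 + \frac{283}{5} \left(- \frac{19}{2}\right) = -4 - \frac{5377}{10} = - \frac{5417}{10} \approx -541.7$)
$81 N + 146 = 81 \left(- \frac{5417}{10}\right) + 146 = - \frac{438777}{10} + 146 = - \frac{437317}{10}$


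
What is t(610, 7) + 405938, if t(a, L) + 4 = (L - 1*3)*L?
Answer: 405962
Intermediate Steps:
t(a, L) = -4 + L*(-3 + L) (t(a, L) = -4 + (L - 1*3)*L = -4 + (L - 3)*L = -4 + (-3 + L)*L = -4 + L*(-3 + L))
t(610, 7) + 405938 = (-4 + 7**2 - 3*7) + 405938 = (-4 + 49 - 21) + 405938 = 24 + 405938 = 405962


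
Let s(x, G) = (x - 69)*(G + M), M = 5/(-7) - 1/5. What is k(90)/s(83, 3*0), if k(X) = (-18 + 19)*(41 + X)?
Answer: -655/64 ≈ -10.234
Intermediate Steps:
M = -32/35 (M = 5*(-⅐) - 1*⅕ = -5/7 - ⅕ = -32/35 ≈ -0.91429)
s(x, G) = (-69 + x)*(-32/35 + G) (s(x, G) = (x - 69)*(G - 32/35) = (-69 + x)*(-32/35 + G))
k(X) = 41 + X (k(X) = 1*(41 + X) = 41 + X)
k(90)/s(83, 3*0) = (41 + 90)/(2208/35 - 207*0 - 32/35*83 + (3*0)*83) = 131/(2208/35 - 69*0 - 2656/35 + 0*83) = 131/(2208/35 + 0 - 2656/35 + 0) = 131/(-64/5) = 131*(-5/64) = -655/64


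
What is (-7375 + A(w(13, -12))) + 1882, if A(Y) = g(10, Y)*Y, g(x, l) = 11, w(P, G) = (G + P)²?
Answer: -5482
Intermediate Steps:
A(Y) = 11*Y
(-7375 + A(w(13, -12))) + 1882 = (-7375 + 11*(-12 + 13)²) + 1882 = (-7375 + 11*1²) + 1882 = (-7375 + 11*1) + 1882 = (-7375 + 11) + 1882 = -7364 + 1882 = -5482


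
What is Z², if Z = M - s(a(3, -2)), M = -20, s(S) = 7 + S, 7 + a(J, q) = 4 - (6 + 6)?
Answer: 144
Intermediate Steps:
a(J, q) = -15 (a(J, q) = -7 + (4 - (6 + 6)) = -7 + (4 - 12) = -7 - 8 = -15)
Z = -12 (Z = -20 - (7 - 15) = -20 - 1*(-8) = -20 + 8 = -12)
Z² = (-12)² = 144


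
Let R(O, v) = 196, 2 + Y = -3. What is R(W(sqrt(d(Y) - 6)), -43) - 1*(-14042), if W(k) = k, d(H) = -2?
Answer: 14238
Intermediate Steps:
Y = -5 (Y = -2 - 3 = -5)
R(W(sqrt(d(Y) - 6)), -43) - 1*(-14042) = 196 - 1*(-14042) = 196 + 14042 = 14238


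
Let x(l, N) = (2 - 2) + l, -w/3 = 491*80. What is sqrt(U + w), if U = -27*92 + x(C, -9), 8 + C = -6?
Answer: I*sqrt(120338) ≈ 346.9*I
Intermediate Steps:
C = -14 (C = -8 - 6 = -14)
w = -117840 (w = -1473*80 = -3*39280 = -117840)
x(l, N) = l (x(l, N) = 0 + l = l)
U = -2498 (U = -27*92 - 14 = -2484 - 14 = -2498)
sqrt(U + w) = sqrt(-2498 - 117840) = sqrt(-120338) = I*sqrt(120338)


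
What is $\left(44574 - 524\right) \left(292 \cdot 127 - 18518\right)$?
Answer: $817832300$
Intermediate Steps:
$\left(44574 - 524\right) \left(292 \cdot 127 - 18518\right) = 44050 \left(37084 - 18518\right) = 44050 \cdot 18566 = 817832300$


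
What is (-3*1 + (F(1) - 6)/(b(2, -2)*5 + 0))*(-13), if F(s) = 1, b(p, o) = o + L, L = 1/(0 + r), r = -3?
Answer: 234/7 ≈ 33.429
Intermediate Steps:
L = -⅓ (L = 1/(0 - 3) = 1/(-3) = -⅓ ≈ -0.33333)
b(p, o) = -⅓ + o (b(p, o) = o - ⅓ = -⅓ + o)
(-3*1 + (F(1) - 6)/(b(2, -2)*5 + 0))*(-13) = (-3*1 + (1 - 6)/((-⅓ - 2)*5 + 0))*(-13) = (-3 - 5/(-7/3*5 + 0))*(-13) = (-3 - 5/(-35/3 + 0))*(-13) = (-3 - 5/(-35/3))*(-13) = (-3 - 5*(-3/35))*(-13) = (-3 + 3/7)*(-13) = -18/7*(-13) = 234/7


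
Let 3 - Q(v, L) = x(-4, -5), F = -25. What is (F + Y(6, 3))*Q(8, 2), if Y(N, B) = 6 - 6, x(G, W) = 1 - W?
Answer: 75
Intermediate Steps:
Y(N, B) = 0
Q(v, L) = -3 (Q(v, L) = 3 - (1 - 1*(-5)) = 3 - (1 + 5) = 3 - 1*6 = 3 - 6 = -3)
(F + Y(6, 3))*Q(8, 2) = (-25 + 0)*(-3) = -25*(-3) = 75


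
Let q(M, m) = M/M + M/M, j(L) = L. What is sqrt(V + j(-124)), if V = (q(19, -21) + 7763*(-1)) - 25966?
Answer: I*sqrt(33851) ≈ 183.99*I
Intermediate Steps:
q(M, m) = 2 (q(M, m) = 1 + 1 = 2)
V = -33727 (V = (2 + 7763*(-1)) - 25966 = (2 - 7763) - 25966 = -7761 - 25966 = -33727)
sqrt(V + j(-124)) = sqrt(-33727 - 124) = sqrt(-33851) = I*sqrt(33851)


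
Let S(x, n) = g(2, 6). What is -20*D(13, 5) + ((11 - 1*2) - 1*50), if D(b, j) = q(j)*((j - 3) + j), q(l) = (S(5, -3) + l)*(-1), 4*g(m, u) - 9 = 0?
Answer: 974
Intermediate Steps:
g(m, u) = 9/4 (g(m, u) = 9/4 + (¼)*0 = 9/4 + 0 = 9/4)
S(x, n) = 9/4
q(l) = -9/4 - l (q(l) = (9/4 + l)*(-1) = -9/4 - l)
D(b, j) = (-3 + 2*j)*(-9/4 - j) (D(b, j) = (-9/4 - j)*((j - 3) + j) = (-9/4 - j)*((-3 + j) + j) = (-9/4 - j)*(-3 + 2*j) = (-3 + 2*j)*(-9/4 - j))
-20*D(13, 5) + ((11 - 1*2) - 1*50) = -20*(27/4 - 2*5² - 3/2*5) + ((11 - 1*2) - 1*50) = -20*(27/4 - 2*25 - 15/2) + ((11 - 2) - 50) = -20*(27/4 - 50 - 15/2) + (9 - 50) = -20*(-203/4) - 41 = 1015 - 41 = 974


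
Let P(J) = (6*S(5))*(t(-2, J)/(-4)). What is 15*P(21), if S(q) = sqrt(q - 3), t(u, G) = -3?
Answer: 135*sqrt(2)/2 ≈ 95.459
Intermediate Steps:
S(q) = sqrt(-3 + q)
P(J) = 9*sqrt(2)/2 (P(J) = (6*sqrt(-3 + 5))*(-3/(-4)) = (6*sqrt(2))*(-3*(-1/4)) = (6*sqrt(2))*(3/4) = 9*sqrt(2)/2)
15*P(21) = 15*(9*sqrt(2)/2) = 135*sqrt(2)/2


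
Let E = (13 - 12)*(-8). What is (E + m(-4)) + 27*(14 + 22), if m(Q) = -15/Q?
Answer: 3871/4 ≈ 967.75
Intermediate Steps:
E = -8 (E = 1*(-8) = -8)
(E + m(-4)) + 27*(14 + 22) = (-8 - 15/(-4)) + 27*(14 + 22) = (-8 - 15*(-¼)) + 27*36 = (-8 + 15/4) + 972 = -17/4 + 972 = 3871/4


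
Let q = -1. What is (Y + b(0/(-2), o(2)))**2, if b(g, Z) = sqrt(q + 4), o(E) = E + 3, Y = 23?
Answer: (23 + sqrt(3))**2 ≈ 611.67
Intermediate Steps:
o(E) = 3 + E
b(g, Z) = sqrt(3) (b(g, Z) = sqrt(-1 + 4) = sqrt(3))
(Y + b(0/(-2), o(2)))**2 = (23 + sqrt(3))**2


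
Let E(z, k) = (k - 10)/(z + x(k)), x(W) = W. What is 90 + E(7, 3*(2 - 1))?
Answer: 893/10 ≈ 89.300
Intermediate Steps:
E(z, k) = (-10 + k)/(k + z) (E(z, k) = (k - 10)/(z + k) = (-10 + k)/(k + z))
90 + E(7, 3*(2 - 1)) = 90 + (-10 + 3*(2 - 1))/(3*(2 - 1) + 7) = 90 + (-10 + 3*1)/(3*1 + 7) = 90 + (-10 + 3)/(3 + 7) = 90 - 7/10 = 893/10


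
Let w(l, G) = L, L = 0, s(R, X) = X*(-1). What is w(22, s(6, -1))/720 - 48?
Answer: -48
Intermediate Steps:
s(R, X) = -X
w(l, G) = 0
w(22, s(6, -1))/720 - 48 = 0/720 - 48 = 0*(1/720) - 48 = 0 - 48 = -48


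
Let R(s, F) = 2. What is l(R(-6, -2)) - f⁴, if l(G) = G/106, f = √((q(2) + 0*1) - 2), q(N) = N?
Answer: 1/53 ≈ 0.018868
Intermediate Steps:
f = 0 (f = √((2 + 0*1) - 2) = √((2 + 0) - 2) = √(2 - 2) = √0 = 0)
l(G) = G/106 (l(G) = G*(1/106) = G/106)
l(R(-6, -2)) - f⁴ = (1/106)*2 - 1*0⁴ = 1/53 - 1*0 = 1/53 + 0 = 1/53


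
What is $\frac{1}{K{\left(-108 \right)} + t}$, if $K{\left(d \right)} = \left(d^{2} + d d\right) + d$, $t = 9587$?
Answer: $\frac{1}{32807} \approx 3.0481 \cdot 10^{-5}$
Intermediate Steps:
$K{\left(d \right)} = d + 2 d^{2}$ ($K{\left(d \right)} = \left(d^{2} + d^{2}\right) + d = 2 d^{2} + d = d + 2 d^{2}$)
$\frac{1}{K{\left(-108 \right)} + t} = \frac{1}{- 108 \left(1 + 2 \left(-108\right)\right) + 9587} = \frac{1}{- 108 \left(1 - 216\right) + 9587} = \frac{1}{\left(-108\right) \left(-215\right) + 9587} = \frac{1}{23220 + 9587} = \frac{1}{32807}$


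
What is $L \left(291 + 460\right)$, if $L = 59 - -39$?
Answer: $73598$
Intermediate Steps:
$L = 98$ ($L = 59 + 39 = 98$)
$L \left(291 + 460\right) = 98 \left(291 + 460\right) = 98 \cdot 751 = 73598$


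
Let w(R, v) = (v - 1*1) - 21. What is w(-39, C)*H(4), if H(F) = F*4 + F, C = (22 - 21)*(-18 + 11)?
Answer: -580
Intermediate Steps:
C = -7 (C = 1*(-7) = -7)
w(R, v) = -22 + v (w(R, v) = (v - 1) - 21 = (-1 + v) - 21 = -22 + v)
H(F) = 5*F (H(F) = 4*F + F = 5*F)
w(-39, C)*H(4) = (-22 - 7)*(5*4) = -29*20 = -580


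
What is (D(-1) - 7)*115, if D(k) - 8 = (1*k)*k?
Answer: 230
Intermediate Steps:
D(k) = 8 + k² (D(k) = 8 + (1*k)*k = 8 + k*k = 8 + k²)
(D(-1) - 7)*115 = ((8 + (-1)²) - 7)*115 = ((8 + 1) - 7)*115 = (9 - 7)*115 = 2*115 = 230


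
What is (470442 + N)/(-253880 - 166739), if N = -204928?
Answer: -265514/420619 ≈ -0.63125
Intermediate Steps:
(470442 + N)/(-253880 - 166739) = (470442 - 204928)/(-253880 - 166739) = 265514/(-420619) = 265514*(-1/420619) = -265514/420619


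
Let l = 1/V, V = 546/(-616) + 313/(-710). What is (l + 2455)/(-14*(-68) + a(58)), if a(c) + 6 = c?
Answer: 50878985/20813924 ≈ 2.4445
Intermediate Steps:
a(c) = -6 + c
V = -20731/15620 (V = 546*(-1/616) + 313*(-1/710) = -39/44 - 313/710 = -20731/15620 ≈ -1.3272)
l = -15620/20731 (l = 1/(-20731/15620) = -15620/20731 ≈ -0.75346)
(l + 2455)/(-14*(-68) + a(58)) = (-15620/20731 + 2455)/(-14*(-68) + (-6 + 58)) = 50878985/(20731*(952 + 52)) = (50878985/20731)/1004 = (50878985/20731)*(1/1004) = 50878985/20813924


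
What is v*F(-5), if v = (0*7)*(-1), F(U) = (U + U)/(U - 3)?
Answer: 0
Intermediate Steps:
F(U) = 2*U/(-3 + U) (F(U) = (2*U)/(-3 + U) = 2*U/(-3 + U))
v = 0 (v = 0*(-1) = 0)
v*F(-5) = 0*(2*(-5)/(-3 - 5)) = 0*(2*(-5)/(-8)) = 0*(2*(-5)*(-⅛)) = 0*(5/4) = 0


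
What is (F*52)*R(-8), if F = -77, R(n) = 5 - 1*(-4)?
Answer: -36036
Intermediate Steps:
R(n) = 9 (R(n) = 5 + 4 = 9)
(F*52)*R(-8) = -77*52*9 = -4004*9 = -36036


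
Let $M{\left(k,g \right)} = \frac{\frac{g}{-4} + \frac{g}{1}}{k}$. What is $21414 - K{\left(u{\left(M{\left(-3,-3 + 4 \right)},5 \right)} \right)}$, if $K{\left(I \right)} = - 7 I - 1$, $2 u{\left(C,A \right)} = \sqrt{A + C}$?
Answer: $21415 + \frac{7 \sqrt{19}}{4} \approx 21423.0$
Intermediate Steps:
$M{\left(k,g \right)} = \frac{3 g}{4 k}$ ($M{\left(k,g \right)} = \frac{g \left(- \frac{1}{4}\right) + g 1}{k} = \frac{- \frac{g}{4} + g}{k} = \frac{\frac{3}{4} g}{k} = \frac{3 g}{4 k}$)
$u{\left(C,A \right)} = \frac{\sqrt{A + C}}{2}$
$K{\left(I \right)} = -1 - 7 I$
$21414 - K{\left(u{\left(M{\left(-3,-3 + 4 \right)},5 \right)} \right)} = 21414 - \left(-1 - 7 \frac{\sqrt{5 + \frac{3 \left(-3 + 4\right)}{4 \left(-3\right)}}}{2}\right) = 21414 - \left(-1 - 7 \frac{\sqrt{5 + \frac{3}{4} \cdot 1 \left(- \frac{1}{3}\right)}}{2}\right) = 21414 - \left(-1 - 7 \frac{\sqrt{5 - \frac{1}{4}}}{2}\right) = 21414 - \left(-1 - 7 \frac{\sqrt{\frac{19}{4}}}{2}\right) = 21414 - \left(-1 - 7 \frac{\frac{1}{2} \sqrt{19}}{2}\right) = 21414 - \left(-1 - 7 \frac{\sqrt{19}}{4}\right) = 21414 - \left(-1 - \frac{7 \sqrt{19}}{4}\right) = 21414 + \left(1 + \frac{7 \sqrt{19}}{4}\right) = 21415 + \frac{7 \sqrt{19}}{4}$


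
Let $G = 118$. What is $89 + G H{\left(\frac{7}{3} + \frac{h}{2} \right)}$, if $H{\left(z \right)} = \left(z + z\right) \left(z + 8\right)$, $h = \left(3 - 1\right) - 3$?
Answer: $\frac{39092}{9} \approx 4343.6$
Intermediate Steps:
$h = -1$ ($h = 2 - 3 = -1$)
$H{\left(z \right)} = 2 z \left(8 + z\right)$
$89 + G H{\left(\frac{7}{3} + \frac{h}{2} \right)} = 89 + 118 \cdot 2 \left(\frac{7}{3} - \frac{1}{2}\right) \left(8 + \left(\frac{7}{3} - \frac{1}{2}\right)\right) = 89 + 118 \cdot 2 \cdot \frac{11}{6} \left(8 + \frac{11}{6}\right) = 89 + 118 \cdot 2 \cdot \frac{11}{6} \cdot \frac{59}{6} = 89 + 118 \cdot \frac{649}{18} = 89 + \frac{38291}{9} = \frac{39092}{9}$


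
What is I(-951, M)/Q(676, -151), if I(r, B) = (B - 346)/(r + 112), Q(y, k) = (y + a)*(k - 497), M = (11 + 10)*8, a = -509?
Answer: -89/45396612 ≈ -1.9605e-6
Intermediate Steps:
M = 168 (M = 21*8 = 168)
Q(y, k) = (-509 + y)*(-497 + k) (Q(y, k) = (y - 509)*(k - 497) = (-509 + y)*(-497 + k))
I(r, B) = (-346 + B)/(112 + r)
I(-951, M)/Q(676, -151) = ((-346 + 168)/(112 - 951))/(252973 - 509*(-151) - 497*676 - 151*676) = (-178/(-839))/(252973 + 76859 - 335972 - 102076) = -1/839*(-178)/(-108216) = (178/839)*(-1/108216) = -89/45396612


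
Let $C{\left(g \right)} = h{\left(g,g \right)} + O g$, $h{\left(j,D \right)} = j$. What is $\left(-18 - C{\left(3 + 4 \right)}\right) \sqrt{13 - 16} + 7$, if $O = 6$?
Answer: $7 - 67 i \sqrt{3} \approx 7.0 - 116.05 i$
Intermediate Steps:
$C{\left(g \right)} = 7 g$ ($C{\left(g \right)} = g + 6 g = 7 g$)
$\left(-18 - C{\left(3 + 4 \right)}\right) \sqrt{13 - 16} + 7 = \left(-18 - 7 \left(3 + 4\right)\right) \sqrt{13 - 16} + 7 = \left(-18 - 7 \cdot 7\right) \sqrt{-3} + 7 = \left(-18 - 49\right) i \sqrt{3} + 7 = - 67 i \sqrt{3} + 7 = 7 - 67 i \sqrt{3}$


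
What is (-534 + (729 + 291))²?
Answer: 236196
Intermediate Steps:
(-534 + (729 + 291))² = (-534 + 1020)² = 486² = 236196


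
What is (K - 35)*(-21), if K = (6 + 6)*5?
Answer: -525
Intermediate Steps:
K = 60 (K = 12*5 = 60)
(K - 35)*(-21) = (60 - 35)*(-21) = 25*(-21) = -525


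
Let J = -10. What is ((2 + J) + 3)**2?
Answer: 25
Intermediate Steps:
((2 + J) + 3)**2 = ((2 - 10) + 3)**2 = (-8 + 3)**2 = (-5)**2 = 25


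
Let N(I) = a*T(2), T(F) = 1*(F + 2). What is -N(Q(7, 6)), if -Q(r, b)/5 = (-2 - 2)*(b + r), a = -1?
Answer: 4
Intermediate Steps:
Q(r, b) = 20*b + 20*r (Q(r, b) = -5*(-2 - 2)*(b + r) = -(-20)*(b + r) = -5*(-4*b - 4*r) = 20*b + 20*r)
T(F) = 2 + F (T(F) = 1*(2 + F) = 2 + F)
N(I) = -4 (N(I) = -(2 + 2) = -1*4 = -4)
-N(Q(7, 6)) = -1*(-4) = 4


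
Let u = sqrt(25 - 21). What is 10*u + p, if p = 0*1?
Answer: 20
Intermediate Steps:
p = 0
u = 2 (u = sqrt(4) = 2)
10*u + p = 10*2 + 0 = 20 + 0 = 20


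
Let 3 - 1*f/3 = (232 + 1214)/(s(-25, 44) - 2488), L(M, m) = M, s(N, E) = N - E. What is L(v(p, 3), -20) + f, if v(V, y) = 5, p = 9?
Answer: 40136/2557 ≈ 15.697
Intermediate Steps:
f = 27351/2557 (f = 9 - 3*(232 + 1214)/((-25 - 1*44) - 2488) = 9 - 4338/((-25 - 44) - 2488) = 9 - 4338/(-69 - 2488) = 9 - 4338/(-2557) = 9 - 4338*(-1)/2557 = 9 - 3*(-1446/2557) = 9 + 4338/2557 = 27351/2557 ≈ 10.697)
L(v(p, 3), -20) + f = 5 + 27351/2557 = 40136/2557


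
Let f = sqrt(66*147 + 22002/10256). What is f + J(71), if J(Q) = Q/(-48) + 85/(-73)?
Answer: -9263/3504 + sqrt(63795982674)/2564 ≈ 95.866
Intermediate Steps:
J(Q) = -85/73 - Q/48 (J(Q) = Q*(-1/48) + 85*(-1/73) = -Q/48 - 85/73 = -85/73 - Q/48)
f = sqrt(63795982674)/2564 (f = sqrt(9702 + 22002*(1/10256)) = sqrt(9702 + 11001/5128) = sqrt(49762857/5128) = sqrt(63795982674)/2564 ≈ 98.510)
f + J(71) = sqrt(63795982674)/2564 + (-85/73 - 1/48*71) = sqrt(63795982674)/2564 + (-85/73 - 71/48) = sqrt(63795982674)/2564 - 9263/3504 = -9263/3504 + sqrt(63795982674)/2564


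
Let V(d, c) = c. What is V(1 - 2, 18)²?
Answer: 324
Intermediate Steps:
V(1 - 2, 18)² = 18² = 324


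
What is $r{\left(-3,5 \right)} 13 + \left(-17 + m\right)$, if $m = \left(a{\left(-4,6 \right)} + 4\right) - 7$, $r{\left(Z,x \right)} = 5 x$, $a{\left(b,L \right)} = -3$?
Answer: $302$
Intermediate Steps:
$m = -6$ ($m = \left(-3 + 4\right) - 7 = 1 - 7 = -6$)
$r{\left(-3,5 \right)} 13 + \left(-17 + m\right) = 5 \cdot 5 \cdot 13 - 23 = 25 \cdot 13 - 23 = 325 - 23 = 302$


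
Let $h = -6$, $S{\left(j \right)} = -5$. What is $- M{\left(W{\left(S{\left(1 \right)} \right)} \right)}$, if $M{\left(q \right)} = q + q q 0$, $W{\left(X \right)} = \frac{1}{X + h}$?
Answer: $\frac{1}{11} \approx 0.090909$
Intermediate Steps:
$W{\left(X \right)} = \frac{1}{-6 + X}$ ($W{\left(X \right)} = \frac{1}{X - 6} = \frac{1}{-6 + X}$)
$M{\left(q \right)} = q$ ($M{\left(q \right)} = q + q 0 = q + 0 = q$)
$- M{\left(W{\left(S{\left(1 \right)} \right)} \right)} = - \frac{1}{-6 - 5} = - \frac{1}{-11} = \left(-1\right) \left(- \frac{1}{11}\right) = \frac{1}{11}$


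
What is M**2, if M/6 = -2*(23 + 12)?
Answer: 176400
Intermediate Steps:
M = -420 (M = 6*(-2*(23 + 12)) = 6*(-2*35) = 6*(-70) = -420)
M**2 = (-420)**2 = 176400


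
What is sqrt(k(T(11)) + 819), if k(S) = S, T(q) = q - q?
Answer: 3*sqrt(91) ≈ 28.618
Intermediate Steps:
T(q) = 0
sqrt(k(T(11)) + 819) = sqrt(0 + 819) = sqrt(819) = 3*sqrt(91)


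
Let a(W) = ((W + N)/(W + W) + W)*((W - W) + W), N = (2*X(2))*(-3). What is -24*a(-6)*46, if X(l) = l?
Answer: -29808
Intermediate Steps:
N = -12 (N = (2*2)*(-3) = 4*(-3) = -12)
a(W) = W*(W + (-12 + W)/(2*W)) (a(W) = ((W - 12)/(W + W) + W)*((W - W) + W) = ((-12 + W)/((2*W)) + W)*(0 + W) = ((-12 + W)*(1/(2*W)) + W)*W = ((-12 + W)/(2*W) + W)*W = (W + (-12 + W)/(2*W))*W = W*(W + (-12 + W)/(2*W)))
-24*a(-6)*46 = -24*(-6 + (-6)² + (½)*(-6))*46 = -24*(-6 + 36 - 3)*46 = -24*27*46 = -648*46 = -29808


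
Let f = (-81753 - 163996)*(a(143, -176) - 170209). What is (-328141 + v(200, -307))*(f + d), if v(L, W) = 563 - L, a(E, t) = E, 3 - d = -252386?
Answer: -13699088773939294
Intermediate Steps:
d = 252389 (d = 3 - 1*(-252386) = 3 + 252386 = 252389)
f = 41793549434 (f = (-81753 - 163996)*(143 - 170209) = -245749*(-170066) = 41793549434)
(-328141 + v(200, -307))*(f + d) = (-328141 + (563 - 1*200))*(41793549434 + 252389) = (-328141 + (563 - 200))*41793801823 = (-328141 + 363)*41793801823 = -327778*41793801823 = -13699088773939294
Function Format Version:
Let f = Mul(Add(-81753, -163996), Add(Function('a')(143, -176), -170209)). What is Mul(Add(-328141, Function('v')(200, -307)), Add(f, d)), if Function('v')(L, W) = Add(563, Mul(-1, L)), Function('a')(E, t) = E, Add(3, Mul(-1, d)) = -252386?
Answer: -13699088773939294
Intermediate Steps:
d = 252389 (d = Add(3, Mul(-1, -252386)) = Add(3, 252386) = 252389)
f = 41793549434 (f = Mul(Add(-81753, -163996), Add(143, -170209)) = Mul(-245749, -170066) = 41793549434)
Mul(Add(-328141, Function('v')(200, -307)), Add(f, d)) = Mul(Add(-328141, Add(563, Mul(-1, 200))), Add(41793549434, 252389)) = Mul(Add(-328141, Add(563, -200)), 41793801823) = Mul(Add(-328141, 363), 41793801823) = Mul(-327778, 41793801823) = -13699088773939294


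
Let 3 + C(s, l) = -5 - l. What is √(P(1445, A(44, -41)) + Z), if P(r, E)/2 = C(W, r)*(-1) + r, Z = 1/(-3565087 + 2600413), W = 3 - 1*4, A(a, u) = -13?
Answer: √599303776414558/321558 ≈ 76.131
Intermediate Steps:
W = -1 (W = 3 - 4 = -1)
C(s, l) = -8 - l (C(s, l) = -3 + (-5 - l) = -8 - l)
Z = -1/964674 (Z = 1/(-964674) = -1/964674 ≈ -1.0366e-6)
P(r, E) = 16 + 4*r (P(r, E) = 2*((-8 - r)*(-1) + r) = 2*((8 + r) + r) = 2*(8 + 2*r) = 16 + 4*r)
√(P(1445, A(44, -41)) + Z) = √((16 + 4*1445) - 1/964674) = √((16 + 5780) - 1/964674) = √(5796 - 1/964674) = √(5591250503/964674) = √599303776414558/321558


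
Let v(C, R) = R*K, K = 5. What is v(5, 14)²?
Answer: 4900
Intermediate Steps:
v(C, R) = 5*R (v(C, R) = R*5 = 5*R)
v(5, 14)² = (5*14)² = 70² = 4900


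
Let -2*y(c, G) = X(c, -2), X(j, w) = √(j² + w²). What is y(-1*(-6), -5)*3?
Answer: -3*√10 ≈ -9.4868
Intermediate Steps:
y(c, G) = -√(4 + c²)/2 (y(c, G) = -√(c² + (-2)²)/2 = -√(c² + 4)/2 = -√(4 + c²)/2)
y(-1*(-6), -5)*3 = -√(4 + (-1*(-6))²)/2*3 = -√(4 + 6²)/2*3 = -√(4 + 36)/2*3 = -√10*3 = -3*√10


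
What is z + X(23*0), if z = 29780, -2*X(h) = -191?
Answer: 59751/2 ≈ 29876.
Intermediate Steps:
X(h) = 191/2 (X(h) = -½*(-191) = 191/2)
z + X(23*0) = 29780 + 191/2 = 59751/2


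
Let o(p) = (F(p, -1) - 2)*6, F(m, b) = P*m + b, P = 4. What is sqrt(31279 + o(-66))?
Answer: sqrt(29677) ≈ 172.27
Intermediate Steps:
F(m, b) = b + 4*m (F(m, b) = 4*m + b = b + 4*m)
o(p) = -18 + 24*p (o(p) = ((-1 + 4*p) - 2)*6 = (-3 + 4*p)*6 = -18 + 24*p)
sqrt(31279 + o(-66)) = sqrt(31279 + (-18 + 24*(-66))) = sqrt(31279 + (-18 - 1584)) = sqrt(31279 - 1602) = sqrt(29677)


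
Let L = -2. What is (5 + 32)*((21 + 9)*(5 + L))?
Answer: 3330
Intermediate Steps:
(5 + 32)*((21 + 9)*(5 + L)) = (5 + 32)*((21 + 9)*(5 - 2)) = 37*(30*3) = 37*90 = 3330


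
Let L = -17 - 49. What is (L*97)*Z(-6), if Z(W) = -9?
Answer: 57618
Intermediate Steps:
L = -66
(L*97)*Z(-6) = -66*97*(-9) = -6402*(-9) = 57618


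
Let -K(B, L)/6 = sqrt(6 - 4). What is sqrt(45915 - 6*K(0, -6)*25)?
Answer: sqrt(45915 + 900*sqrt(2)) ≈ 217.23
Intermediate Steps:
K(B, L) = -6*sqrt(2) (K(B, L) = -6*sqrt(6 - 4) = -6*sqrt(2))
sqrt(45915 - 6*K(0, -6)*25) = sqrt(45915 - (-36)*sqrt(2)*25) = sqrt(45915 + (36*sqrt(2))*25) = sqrt(45915 + 900*sqrt(2))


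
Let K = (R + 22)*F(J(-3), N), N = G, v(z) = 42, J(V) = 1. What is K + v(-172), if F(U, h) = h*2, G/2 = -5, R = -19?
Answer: -18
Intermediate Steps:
G = -10 (G = 2*(-5) = -10)
N = -10
F(U, h) = 2*h
K = -60 (K = (-19 + 22)*(2*(-10)) = 3*(-20) = -60)
K + v(-172) = -60 + 42 = -18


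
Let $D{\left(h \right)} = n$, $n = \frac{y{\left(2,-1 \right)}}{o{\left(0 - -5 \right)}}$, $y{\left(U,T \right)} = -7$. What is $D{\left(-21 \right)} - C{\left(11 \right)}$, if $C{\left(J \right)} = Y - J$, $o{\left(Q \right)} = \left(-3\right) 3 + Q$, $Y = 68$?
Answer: $- \frac{221}{4} \approx -55.25$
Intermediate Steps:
$o{\left(Q \right)} = -9 + Q$
$n = \frac{7}{4}$ ($n = - \frac{7}{-9 + \left(0 - -5\right)} = - \frac{7}{-9 + \left(0 + 5\right)} = - \frac{7}{-9 + 5} = - \frac{7}{-4} = \left(-7\right) \left(- \frac{1}{4}\right) = \frac{7}{4} \approx 1.75$)
$D{\left(h \right)} = \frac{7}{4}$
$C{\left(J \right)} = 68 - J$
$D{\left(-21 \right)} - C{\left(11 \right)} = \frac{7}{4} - \left(68 - 11\right) = \frac{7}{4} - 57 = - \frac{221}{4}$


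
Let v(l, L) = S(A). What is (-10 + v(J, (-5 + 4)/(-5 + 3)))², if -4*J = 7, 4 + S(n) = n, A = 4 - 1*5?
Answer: 225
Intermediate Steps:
A = -1 (A = 4 - 5 = -1)
S(n) = -4 + n
J = -7/4 (J = -¼*7 = -7/4 ≈ -1.7500)
v(l, L) = -5 (v(l, L) = -4 - 1 = -5)
(-10 + v(J, (-5 + 4)/(-5 + 3)))² = (-10 - 5)² = (-15)² = 225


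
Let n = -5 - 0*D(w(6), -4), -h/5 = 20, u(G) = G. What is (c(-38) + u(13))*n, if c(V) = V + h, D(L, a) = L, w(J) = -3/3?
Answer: 625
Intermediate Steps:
w(J) = -1 (w(J) = -3*1/3 = -1)
h = -100 (h = -5*20 = -100)
n = -5 (n = -5 - 0*(-1) = -5 - 1*0 = -5 + 0 = -5)
c(V) = -100 + V (c(V) = V - 100 = -100 + V)
(c(-38) + u(13))*n = ((-100 - 38) + 13)*(-5) = (-138 + 13)*(-5) = -125*(-5) = 625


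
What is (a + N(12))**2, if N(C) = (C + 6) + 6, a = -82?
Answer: 3364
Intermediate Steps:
N(C) = 12 + C (N(C) = (6 + C) + 6 = 12 + C)
(a + N(12))**2 = (-82 + (12 + 12))**2 = (-82 + 24)**2 = (-58)**2 = 3364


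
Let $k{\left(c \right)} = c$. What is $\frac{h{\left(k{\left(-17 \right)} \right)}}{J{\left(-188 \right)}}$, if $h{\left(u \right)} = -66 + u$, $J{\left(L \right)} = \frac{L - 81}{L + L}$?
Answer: $- \frac{31208}{269} \approx -116.01$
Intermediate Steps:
$J{\left(L \right)} = \frac{-81 + L}{2 L}$
$\frac{h{\left(k{\left(-17 \right)} \right)}}{J{\left(-188 \right)}} = \frac{-66 - 17}{\frac{1}{2} \frac{1}{-188} \left(-81 - 188\right)} = - \frac{83}{\frac{1}{2} \left(- \frac{1}{188}\right) \left(-269\right)} = - \frac{83}{\frac{269}{376}} = \left(-83\right) \frac{376}{269} = - \frac{31208}{269}$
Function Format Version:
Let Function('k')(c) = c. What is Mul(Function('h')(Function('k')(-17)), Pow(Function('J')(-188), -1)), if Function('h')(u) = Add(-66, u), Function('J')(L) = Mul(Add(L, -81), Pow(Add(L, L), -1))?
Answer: Rational(-31208, 269) ≈ -116.01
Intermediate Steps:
Function('J')(L) = Mul(Rational(1, 2), Pow(L, -1), Add(-81, L)) (Function('J')(L) = Mul(Add(-81, L), Pow(Mul(2, L), -1)) = Mul(Add(-81, L), Mul(Rational(1, 2), Pow(L, -1))) = Mul(Rational(1, 2), Pow(L, -1), Add(-81, L)))
Mul(Function('h')(Function('k')(-17)), Pow(Function('J')(-188), -1)) = Mul(Add(-66, -17), Pow(Mul(Rational(1, 2), Pow(-188, -1), Add(-81, -188)), -1)) = Mul(-83, Pow(Mul(Rational(1, 2), Rational(-1, 188), -269), -1)) = Mul(-83, Pow(Rational(269, 376), -1)) = Mul(-83, Rational(376, 269)) = Rational(-31208, 269)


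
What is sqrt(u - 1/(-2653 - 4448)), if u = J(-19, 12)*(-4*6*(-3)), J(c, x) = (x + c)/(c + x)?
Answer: sqrt(403394397)/2367 ≈ 8.4853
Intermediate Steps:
J(c, x) = 1 (J(c, x) = (c + x)/(c + x) = 1)
u = 72 (u = 1*(-4*6*(-3)) = 1*(-24*(-3)) = 1*72 = 72)
sqrt(u - 1/(-2653 - 4448)) = sqrt(72 - 1/(-2653 - 4448)) = sqrt(72 - 1/(-7101)) = sqrt(72 - 1*(-1/7101)) = sqrt(72 + 1/7101) = sqrt(511273/7101) = sqrt(403394397)/2367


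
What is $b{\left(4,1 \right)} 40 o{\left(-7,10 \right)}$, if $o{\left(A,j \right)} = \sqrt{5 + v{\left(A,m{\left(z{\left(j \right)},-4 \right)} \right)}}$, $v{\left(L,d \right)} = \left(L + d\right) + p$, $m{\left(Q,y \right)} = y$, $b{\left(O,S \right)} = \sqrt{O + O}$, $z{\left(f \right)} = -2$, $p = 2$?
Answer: $160 i \sqrt{2} \approx 226.27 i$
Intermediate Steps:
$b{\left(O,S \right)} = \sqrt{2} \sqrt{O}$ ($b{\left(O,S \right)} = \sqrt{2 O} = \sqrt{2} \sqrt{O}$)
$v{\left(L,d \right)} = 2 + L + d$ ($v{\left(L,d \right)} = \left(L + d\right) + 2 = 2 + L + d$)
$o{\left(A,j \right)} = \sqrt{3 + A}$ ($o{\left(A,j \right)} = \sqrt{5 + \left(2 + A - 4\right)} = \sqrt{5 + \left(-2 + A\right)} = \sqrt{3 + A}$)
$b{\left(4,1 \right)} 40 o{\left(-7,10 \right)} = \sqrt{2} \sqrt{4} \cdot 40 \sqrt{3 - 7} = \sqrt{2} \cdot 2 \cdot 40 \sqrt{-4} = 2 \sqrt{2} \cdot 40 \cdot 2 i = 80 \sqrt{2} \cdot 2 i = 160 i \sqrt{2}$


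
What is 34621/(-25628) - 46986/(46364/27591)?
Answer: -8306376673493/297054148 ≈ -27963.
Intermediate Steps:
34621/(-25628) - 46986/(46364/27591) = 34621*(-1/25628) - 46986/(46364*(1/27591)) = -34621/25628 - 46986/46364/27591 = -34621/25628 - 46986*27591/46364 = -34621/25628 - 648195363/23182 = -8306376673493/297054148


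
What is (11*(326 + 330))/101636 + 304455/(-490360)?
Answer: -1370257531/2491911448 ≈ -0.54988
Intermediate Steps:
(11*(326 + 330))/101636 + 304455/(-490360) = (11*656)*(1/101636) + 304455*(-1/490360) = 7216*(1/101636) - 60891/98072 = 1804/25409 - 60891/98072 = -1370257531/2491911448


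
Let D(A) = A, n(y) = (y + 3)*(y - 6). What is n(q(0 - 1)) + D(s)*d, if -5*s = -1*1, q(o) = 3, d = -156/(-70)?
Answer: -3072/175 ≈ -17.554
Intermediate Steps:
d = 78/35 (d = -156*(-1/70) = 78/35 ≈ 2.2286)
s = 1/5 (s = -(-1)/5 = -1/5*(-1) = 1/5 ≈ 0.20000)
n(y) = (-6 + y)*(3 + y) (n(y) = (3 + y)*(-6 + y) = (-6 + y)*(3 + y))
n(q(0 - 1)) + D(s)*d = (-18 + 3**2 - 3*3) + (1/5)*(78/35) = (-18 + 9 - 9) + 78/175 = -18 + 78/175 = -3072/175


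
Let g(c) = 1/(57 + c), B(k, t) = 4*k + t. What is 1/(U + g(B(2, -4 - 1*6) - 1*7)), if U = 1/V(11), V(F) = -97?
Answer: 4656/49 ≈ 95.020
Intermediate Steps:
B(k, t) = t + 4*k
U = -1/97 (U = 1/(-97) = -1/97 ≈ -0.010309)
1/(U + g(B(2, -4 - 1*6) - 1*7)) = 1/(-1/97 + 1/(57 + (((-4 - 1*6) + 4*2) - 1*7))) = 1/(-1/97 + 1/(57 + (((-4 - 6) + 8) - 7))) = 1/(-1/97 + 1/(57 + ((-10 + 8) - 7))) = 1/(-1/97 + 1/(57 + (-2 - 7))) = 1/(-1/97 + 1/(57 - 9)) = 1/(-1/97 + 1/48) = 1/(49/4656) = 4656/49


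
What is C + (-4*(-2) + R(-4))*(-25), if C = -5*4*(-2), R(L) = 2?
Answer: -210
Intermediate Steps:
C = 40 (C = -20*(-2) = 40)
C + (-4*(-2) + R(-4))*(-25) = 40 + (-4*(-2) + 2)*(-25) = 40 + (8 + 2)*(-25) = 40 + 10*(-25) = 40 - 250 = -210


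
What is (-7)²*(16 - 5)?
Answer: 539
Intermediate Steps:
(-7)²*(16 - 5) = 49*11 = 539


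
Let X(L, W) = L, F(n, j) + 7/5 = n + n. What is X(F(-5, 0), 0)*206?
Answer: -11742/5 ≈ -2348.4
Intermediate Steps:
F(n, j) = -7/5 + 2*n (F(n, j) = -7/5 + (n + n) = -7/5 + 2*n)
X(F(-5, 0), 0)*206 = (-7/5 + 2*(-5))*206 = (-7/5 - 10)*206 = -57/5*206 = -11742/5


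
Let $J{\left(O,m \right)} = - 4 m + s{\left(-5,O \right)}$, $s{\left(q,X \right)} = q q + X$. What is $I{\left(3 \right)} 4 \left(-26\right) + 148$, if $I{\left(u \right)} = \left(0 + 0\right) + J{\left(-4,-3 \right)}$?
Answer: $-3284$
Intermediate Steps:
$s{\left(q,X \right)} = X + q^{2}$ ($s{\left(q,X \right)} = q^{2} + X = X + q^{2}$)
$J{\left(O,m \right)} = 25 + O - 4 m$ ($J{\left(O,m \right)} = - 4 m + \left(O + \left(-5\right)^{2}\right) = - 4 m + \left(O + 25\right) = - 4 m + \left(25 + O\right) = 25 + O - 4 m$)
$I{\left(u \right)} = 33$ ($I{\left(u \right)} = \left(0 + 0\right) - -33 = 0 + \left(25 - 4 + 12\right) = 0 + 33 = 33$)
$I{\left(3 \right)} 4 \left(-26\right) + 148 = 33 \cdot 4 \left(-26\right) + 148 = 132 \left(-26\right) + 148 = -3432 + 148 = -3284$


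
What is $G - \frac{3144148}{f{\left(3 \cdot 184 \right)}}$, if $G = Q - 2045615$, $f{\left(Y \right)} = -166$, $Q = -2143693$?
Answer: $- \frac{346140490}{83} \approx -4.1704 \cdot 10^{6}$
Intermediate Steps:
$G = -4189308$ ($G = -2143693 - 2045615 = -4189308$)
$G - \frac{3144148}{f{\left(3 \cdot 184 \right)}} = -4189308 - \frac{3144148}{-166} = -4189308 - 3144148 \left(- \frac{1}{166}\right) = -4189308 - - \frac{1572074}{83} = -4189308 + \frac{1572074}{83} = - \frac{346140490}{83}$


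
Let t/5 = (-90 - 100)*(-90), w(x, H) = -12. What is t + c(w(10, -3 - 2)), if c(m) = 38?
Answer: 85538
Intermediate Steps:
t = 85500 (t = 5*((-90 - 100)*(-90)) = 5*(-190*(-90)) = 5*17100 = 85500)
t + c(w(10, -3 - 2)) = 85500 + 38 = 85538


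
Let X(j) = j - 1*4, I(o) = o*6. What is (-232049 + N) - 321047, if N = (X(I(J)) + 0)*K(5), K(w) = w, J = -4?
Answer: -553236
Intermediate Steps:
I(o) = 6*o
X(j) = -4 + j (X(j) = j - 4 = -4 + j)
N = -140 (N = ((-4 + 6*(-4)) + 0)*5 = ((-4 - 24) + 0)*5 = (-28 + 0)*5 = -28*5 = -140)
(-232049 + N) - 321047 = (-232049 - 140) - 321047 = -232189 - 321047 = -553236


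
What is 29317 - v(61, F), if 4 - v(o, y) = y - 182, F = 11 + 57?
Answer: 29199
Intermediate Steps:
F = 68
v(o, y) = 186 - y (v(o, y) = 4 - (y - 182) = 4 - (-182 + y) = 4 + (182 - y) = 186 - y)
29317 - v(61, F) = 29317 - (186 - 1*68) = 29317 - (186 - 68) = 29317 - 1*118 = 29317 - 118 = 29199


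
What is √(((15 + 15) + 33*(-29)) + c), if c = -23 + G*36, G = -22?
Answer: I*√1742 ≈ 41.737*I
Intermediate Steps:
c = -815 (c = -23 - 22*36 = -23 - 792 = -815)
√(((15 + 15) + 33*(-29)) + c) = √(((15 + 15) + 33*(-29)) - 815) = √((30 - 957) - 815) = √(-927 - 815) = √(-1742) = I*√1742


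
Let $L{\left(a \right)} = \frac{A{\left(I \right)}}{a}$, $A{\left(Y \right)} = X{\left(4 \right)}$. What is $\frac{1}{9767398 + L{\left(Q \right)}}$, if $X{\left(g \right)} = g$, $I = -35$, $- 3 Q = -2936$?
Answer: $\frac{734}{7169270135} \approx 1.0238 \cdot 10^{-7}$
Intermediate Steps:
$Q = \frac{2936}{3}$ ($Q = \left(- \frac{1}{3}\right) \left(-2936\right) = \frac{2936}{3} \approx 978.67$)
$A{\left(Y \right)} = 4$
$L{\left(a \right)} = \frac{4}{a}$
$\frac{1}{9767398 + L{\left(Q \right)}} = \frac{1}{9767398 + \frac{4}{\frac{2936}{3}}} = \frac{1}{9767398 + 4 \cdot \frac{3}{2936}} = \frac{1}{9767398 + \frac{3}{734}} = \frac{1}{\frac{7169270135}{734}} = \frac{734}{7169270135}$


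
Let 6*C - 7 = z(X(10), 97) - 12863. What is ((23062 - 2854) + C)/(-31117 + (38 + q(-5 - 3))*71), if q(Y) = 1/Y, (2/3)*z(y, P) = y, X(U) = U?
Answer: -433628/682269 ≈ -0.63557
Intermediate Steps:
z(y, P) = 3*y/2
C = -12841/6 (C = 7/6 + ((3/2)*10 - 12863)/6 = 7/6 + (15 - 12863)/6 = 7/6 + (⅙)*(-12848) = 7/6 - 6424/3 = -12841/6 ≈ -2140.2)
((23062 - 2854) + C)/(-31117 + (38 + q(-5 - 3))*71) = ((23062 - 2854) - 12841/6)/(-31117 + (38 + 1/(-5 - 3))*71) = (20208 - 12841/6)/(-31117 + (38 + 1/(-8))*71) = 108407/(6*(-31117 + (38 - ⅛)*71)) = 108407/(6*(-31117 + (303/8)*71)) = 108407/(6*(-31117 + 21513/8)) = 108407/(6*(-227423/8)) = (108407/6)*(-8/227423) = -433628/682269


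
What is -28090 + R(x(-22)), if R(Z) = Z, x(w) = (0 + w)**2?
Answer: -27606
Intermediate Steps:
x(w) = w**2
-28090 + R(x(-22)) = -28090 + (-22)**2 = -28090 + 484 = -27606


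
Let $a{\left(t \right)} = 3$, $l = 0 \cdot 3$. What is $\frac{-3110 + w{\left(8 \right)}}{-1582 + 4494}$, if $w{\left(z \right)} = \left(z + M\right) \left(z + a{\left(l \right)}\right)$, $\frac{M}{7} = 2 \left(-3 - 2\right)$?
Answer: $- \frac{237}{182} \approx -1.3022$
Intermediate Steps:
$l = 0$
$M = -70$ ($M = 7 \cdot 2 \left(-3 - 2\right) = 7 \cdot 2 \left(-5\right) = 7 \left(-10\right) = -70$)
$w{\left(z \right)} = \left(-70 + z\right) \left(3 + z\right)$ ($w{\left(z \right)} = \left(z - 70\right) \left(z + 3\right) = \left(-70 + z\right) \left(3 + z\right)$)
$\frac{-3110 + w{\left(8 \right)}}{-1582 + 4494} = \frac{-3110 - \left(746 - 64\right)}{-1582 + 4494} = \frac{-3110 - 682}{2912} = \left(-3110 - 682\right) \frac{1}{2912} = \left(-3792\right) \frac{1}{2912} = - \frac{237}{182}$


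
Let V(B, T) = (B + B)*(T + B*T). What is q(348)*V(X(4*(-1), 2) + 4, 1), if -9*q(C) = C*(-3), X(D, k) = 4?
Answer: 16704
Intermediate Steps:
q(C) = C/3 (q(C) = -C*(-3)/9 = -(-1)*C/3 = C/3)
V(B, T) = 2*B*(T + B*T) (V(B, T) = (2*B)*(T + B*T) = 2*B*(T + B*T))
q(348)*V(X(4*(-1), 2) + 4, 1) = ((⅓)*348)*(2*(4 + 4)*1*(1 + (4 + 4))) = 116*(2*8*1*(1 + 8)) = 116*(2*8*1*9) = 116*144 = 16704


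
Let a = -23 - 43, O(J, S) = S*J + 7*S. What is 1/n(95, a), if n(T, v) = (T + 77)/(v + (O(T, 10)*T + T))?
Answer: 96929/172 ≈ 563.54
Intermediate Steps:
O(J, S) = 7*S + J*S (O(J, S) = J*S + 7*S = 7*S + J*S)
a = -66
n(T, v) = (77 + T)/(T + v + T*(70 + 10*T)) (n(T, v) = (T + 77)/(v + ((10*(7 + T))*T + T)) = (77 + T)/(v + ((70 + 10*T)*T + T)) = (77 + T)/(v + (T*(70 + 10*T) + T)) = (77 + T)/(v + (T + T*(70 + 10*T))) = (77 + T)/(T + v + T*(70 + 10*T)))
1/n(95, a) = 1/((77 + 95)/(95 - 66 + 10*95*(7 + 95))) = 1/(172/(95 - 66 + 10*95*102)) = 1/(172/(95 - 66 + 96900)) = 1/(172/96929) = 96929/172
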